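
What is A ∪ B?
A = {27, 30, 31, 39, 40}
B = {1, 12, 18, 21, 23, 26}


Set A = {27, 30, 31, 39, 40}
Set B = {1, 12, 18, 21, 23, 26}
A ∪ B includes all elements in either set.
Elements from A: {27, 30, 31, 39, 40}
Elements from B not already included: {1, 12, 18, 21, 23, 26}
A ∪ B = {1, 12, 18, 21, 23, 26, 27, 30, 31, 39, 40}

{1, 12, 18, 21, 23, 26, 27, 30, 31, 39, 40}


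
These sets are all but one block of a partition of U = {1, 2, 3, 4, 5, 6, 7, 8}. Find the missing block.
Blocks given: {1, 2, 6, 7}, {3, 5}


U = {1, 2, 3, 4, 5, 6, 7, 8}
Shown blocks: {1, 2, 6, 7}, {3, 5}
A partition's blocks are pairwise disjoint and cover U, so the missing block = U \ (union of shown blocks).
Union of shown blocks: {1, 2, 3, 5, 6, 7}
Missing block = U \ (union) = {4, 8}

{4, 8}


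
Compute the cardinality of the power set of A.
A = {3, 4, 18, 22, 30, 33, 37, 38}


Set A = {3, 4, 18, 22, 30, 33, 37, 38}
|A| = 8
The power set P(A) contains all subsets of A.
|P(A)| = 2^|A| = 2^8 = 256

256


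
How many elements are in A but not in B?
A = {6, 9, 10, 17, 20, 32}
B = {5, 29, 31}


Set A = {6, 9, 10, 17, 20, 32}
Set B = {5, 29, 31}
A \ B = {6, 9, 10, 17, 20, 32}
|A \ B| = 6

6


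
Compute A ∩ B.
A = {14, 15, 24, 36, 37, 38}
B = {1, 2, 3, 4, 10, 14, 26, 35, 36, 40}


Set A = {14, 15, 24, 36, 37, 38}
Set B = {1, 2, 3, 4, 10, 14, 26, 35, 36, 40}
A ∩ B includes only elements in both sets.
Check each element of A against B:
14 ✓, 15 ✗, 24 ✗, 36 ✓, 37 ✗, 38 ✗
A ∩ B = {14, 36}

{14, 36}


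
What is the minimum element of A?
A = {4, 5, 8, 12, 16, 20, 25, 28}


Set A = {4, 5, 8, 12, 16, 20, 25, 28}
Elements in ascending order: 4, 5, 8, 12, 16, 20, 25, 28
The smallest element is 4.

4


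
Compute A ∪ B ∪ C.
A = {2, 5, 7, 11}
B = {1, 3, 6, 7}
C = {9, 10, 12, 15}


Set A = {2, 5, 7, 11}
Set B = {1, 3, 6, 7}
Set C = {9, 10, 12, 15}
First, A ∪ B = {1, 2, 3, 5, 6, 7, 11}
Then, (A ∪ B) ∪ C = {1, 2, 3, 5, 6, 7, 9, 10, 11, 12, 15}

{1, 2, 3, 5, 6, 7, 9, 10, 11, 12, 15}


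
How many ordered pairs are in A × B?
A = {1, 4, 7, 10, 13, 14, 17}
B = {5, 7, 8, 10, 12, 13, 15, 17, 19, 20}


Set A = {1, 4, 7, 10, 13, 14, 17} has 7 elements.
Set B = {5, 7, 8, 10, 12, 13, 15, 17, 19, 20} has 10 elements.
|A × B| = |A| × |B| = 7 × 10 = 70

70


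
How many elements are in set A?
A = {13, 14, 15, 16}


Set A = {13, 14, 15, 16}
Listing elements: 13, 14, 15, 16
Counting: 4 elements
|A| = 4

4


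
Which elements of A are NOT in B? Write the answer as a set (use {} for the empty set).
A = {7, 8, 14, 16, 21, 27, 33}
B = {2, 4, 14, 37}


Set A = {7, 8, 14, 16, 21, 27, 33}
Set B = {2, 4, 14, 37}
Check each element of A against B:
7 ∉ B (include), 8 ∉ B (include), 14 ∈ B, 16 ∉ B (include), 21 ∉ B (include), 27 ∉ B (include), 33 ∉ B (include)
Elements of A not in B: {7, 8, 16, 21, 27, 33}

{7, 8, 16, 21, 27, 33}


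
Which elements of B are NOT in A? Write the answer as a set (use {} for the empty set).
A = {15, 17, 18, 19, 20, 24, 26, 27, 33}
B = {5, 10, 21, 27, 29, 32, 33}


Set A = {15, 17, 18, 19, 20, 24, 26, 27, 33}
Set B = {5, 10, 21, 27, 29, 32, 33}
Check each element of B against A:
5 ∉ A (include), 10 ∉ A (include), 21 ∉ A (include), 27 ∈ A, 29 ∉ A (include), 32 ∉ A (include), 33 ∈ A
Elements of B not in A: {5, 10, 21, 29, 32}

{5, 10, 21, 29, 32}


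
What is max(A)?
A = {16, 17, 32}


Set A = {16, 17, 32}
Elements in ascending order: 16, 17, 32
The largest element is 32.

32


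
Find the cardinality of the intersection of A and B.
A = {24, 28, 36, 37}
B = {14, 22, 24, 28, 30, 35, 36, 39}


Set A = {24, 28, 36, 37}
Set B = {14, 22, 24, 28, 30, 35, 36, 39}
A ∩ B = {24, 28, 36}
|A ∩ B| = 3

3


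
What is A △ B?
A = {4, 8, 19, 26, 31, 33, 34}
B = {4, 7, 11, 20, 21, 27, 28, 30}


Set A = {4, 8, 19, 26, 31, 33, 34}
Set B = {4, 7, 11, 20, 21, 27, 28, 30}
A △ B = (A \ B) ∪ (B \ A)
Elements in A but not B: {8, 19, 26, 31, 33, 34}
Elements in B but not A: {7, 11, 20, 21, 27, 28, 30}
A △ B = {7, 8, 11, 19, 20, 21, 26, 27, 28, 30, 31, 33, 34}

{7, 8, 11, 19, 20, 21, 26, 27, 28, 30, 31, 33, 34}


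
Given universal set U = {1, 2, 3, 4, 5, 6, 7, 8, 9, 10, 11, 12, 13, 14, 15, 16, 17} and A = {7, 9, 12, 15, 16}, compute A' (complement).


Universal set U = {1, 2, 3, 4, 5, 6, 7, 8, 9, 10, 11, 12, 13, 14, 15, 16, 17}
Set A = {7, 9, 12, 15, 16}
A' = U \ A = elements in U but not in A
Checking each element of U:
1 (not in A, include), 2 (not in A, include), 3 (not in A, include), 4 (not in A, include), 5 (not in A, include), 6 (not in A, include), 7 (in A, exclude), 8 (not in A, include), 9 (in A, exclude), 10 (not in A, include), 11 (not in A, include), 12 (in A, exclude), 13 (not in A, include), 14 (not in A, include), 15 (in A, exclude), 16 (in A, exclude), 17 (not in A, include)
A' = {1, 2, 3, 4, 5, 6, 8, 10, 11, 13, 14, 17}

{1, 2, 3, 4, 5, 6, 8, 10, 11, 13, 14, 17}


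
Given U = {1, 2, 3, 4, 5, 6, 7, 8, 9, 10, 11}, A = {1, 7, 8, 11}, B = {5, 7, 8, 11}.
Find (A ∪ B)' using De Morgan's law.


U = {1, 2, 3, 4, 5, 6, 7, 8, 9, 10, 11}
A = {1, 7, 8, 11}, B = {5, 7, 8, 11}
A ∪ B = {1, 5, 7, 8, 11}
(A ∪ B)' = U \ (A ∪ B) = {2, 3, 4, 6, 9, 10}
Verification via A' ∩ B': A' = {2, 3, 4, 5, 6, 9, 10}, B' = {1, 2, 3, 4, 6, 9, 10}
A' ∩ B' = {2, 3, 4, 6, 9, 10} ✓

{2, 3, 4, 6, 9, 10}


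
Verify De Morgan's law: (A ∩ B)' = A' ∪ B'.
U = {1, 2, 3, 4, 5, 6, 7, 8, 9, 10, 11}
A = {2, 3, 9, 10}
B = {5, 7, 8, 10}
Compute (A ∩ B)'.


U = {1, 2, 3, 4, 5, 6, 7, 8, 9, 10, 11}
A = {2, 3, 9, 10}, B = {5, 7, 8, 10}
A ∩ B = {10}
(A ∩ B)' = U \ (A ∩ B) = {1, 2, 3, 4, 5, 6, 7, 8, 9, 11}
Verification via A' ∪ B': A' = {1, 4, 5, 6, 7, 8, 11}, B' = {1, 2, 3, 4, 6, 9, 11}
A' ∪ B' = {1, 2, 3, 4, 5, 6, 7, 8, 9, 11} ✓

{1, 2, 3, 4, 5, 6, 7, 8, 9, 11}


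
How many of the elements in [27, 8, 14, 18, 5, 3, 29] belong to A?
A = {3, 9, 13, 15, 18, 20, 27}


Set A = {3, 9, 13, 15, 18, 20, 27}
Candidates: [27, 8, 14, 18, 5, 3, 29]
Check each candidate:
27 ∈ A, 8 ∉ A, 14 ∉ A, 18 ∈ A, 5 ∉ A, 3 ∈ A, 29 ∉ A
Count of candidates in A: 3

3


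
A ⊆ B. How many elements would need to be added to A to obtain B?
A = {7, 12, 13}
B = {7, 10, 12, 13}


Set A = {7, 12, 13}, |A| = 3
Set B = {7, 10, 12, 13}, |B| = 4
Since A ⊆ B: B \ A = {10}
|B| - |A| = 4 - 3 = 1

1


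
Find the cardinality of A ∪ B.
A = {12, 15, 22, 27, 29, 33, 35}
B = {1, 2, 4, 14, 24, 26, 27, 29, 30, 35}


Set A = {12, 15, 22, 27, 29, 33, 35}, |A| = 7
Set B = {1, 2, 4, 14, 24, 26, 27, 29, 30, 35}, |B| = 10
A ∩ B = {27, 29, 35}, |A ∩ B| = 3
|A ∪ B| = |A| + |B| - |A ∩ B| = 7 + 10 - 3 = 14

14


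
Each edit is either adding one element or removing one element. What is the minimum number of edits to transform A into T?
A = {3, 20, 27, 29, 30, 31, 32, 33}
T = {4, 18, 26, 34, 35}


Set A = {3, 20, 27, 29, 30, 31, 32, 33}
Set T = {4, 18, 26, 34, 35}
Elements to remove from A (in A, not in T): {3, 20, 27, 29, 30, 31, 32, 33} → 8 removals
Elements to add to A (in T, not in A): {4, 18, 26, 34, 35} → 5 additions
Total edits = 8 + 5 = 13

13


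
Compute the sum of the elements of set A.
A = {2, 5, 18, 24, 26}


Set A = {2, 5, 18, 24, 26}
Sum = 2 + 5 + 18 + 24 + 26 = 75

75


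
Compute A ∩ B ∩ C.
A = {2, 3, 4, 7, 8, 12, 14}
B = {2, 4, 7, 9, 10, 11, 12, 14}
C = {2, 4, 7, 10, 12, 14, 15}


Set A = {2, 3, 4, 7, 8, 12, 14}
Set B = {2, 4, 7, 9, 10, 11, 12, 14}
Set C = {2, 4, 7, 10, 12, 14, 15}
First, A ∩ B = {2, 4, 7, 12, 14}
Then, (A ∩ B) ∩ C = {2, 4, 7, 12, 14}

{2, 4, 7, 12, 14}


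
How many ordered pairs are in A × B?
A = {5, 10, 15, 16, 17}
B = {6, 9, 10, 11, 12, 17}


Set A = {5, 10, 15, 16, 17} has 5 elements.
Set B = {6, 9, 10, 11, 12, 17} has 6 elements.
|A × B| = |A| × |B| = 5 × 6 = 30

30


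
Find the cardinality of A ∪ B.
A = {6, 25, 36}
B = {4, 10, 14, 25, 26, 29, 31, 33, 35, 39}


Set A = {6, 25, 36}, |A| = 3
Set B = {4, 10, 14, 25, 26, 29, 31, 33, 35, 39}, |B| = 10
A ∩ B = {25}, |A ∩ B| = 1
|A ∪ B| = |A| + |B| - |A ∩ B| = 3 + 10 - 1 = 12

12


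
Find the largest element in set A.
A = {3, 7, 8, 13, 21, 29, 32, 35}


Set A = {3, 7, 8, 13, 21, 29, 32, 35}
Elements in ascending order: 3, 7, 8, 13, 21, 29, 32, 35
The largest element is 35.

35


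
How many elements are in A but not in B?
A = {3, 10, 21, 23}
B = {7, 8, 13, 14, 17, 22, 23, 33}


Set A = {3, 10, 21, 23}
Set B = {7, 8, 13, 14, 17, 22, 23, 33}
A \ B = {3, 10, 21}
|A \ B| = 3

3


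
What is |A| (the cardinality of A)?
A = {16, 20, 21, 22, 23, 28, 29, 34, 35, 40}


Set A = {16, 20, 21, 22, 23, 28, 29, 34, 35, 40}
Listing elements: 16, 20, 21, 22, 23, 28, 29, 34, 35, 40
Counting: 10 elements
|A| = 10

10


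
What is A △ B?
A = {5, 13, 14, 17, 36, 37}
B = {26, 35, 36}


Set A = {5, 13, 14, 17, 36, 37}
Set B = {26, 35, 36}
A △ B = (A \ B) ∪ (B \ A)
Elements in A but not B: {5, 13, 14, 17, 37}
Elements in B but not A: {26, 35}
A △ B = {5, 13, 14, 17, 26, 35, 37}

{5, 13, 14, 17, 26, 35, 37}


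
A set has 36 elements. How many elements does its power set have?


The set has 36 elements.
The power set contains all possible subsets.
|P(A)| = 2^|A| = 2^36 = 68719476736

68719476736


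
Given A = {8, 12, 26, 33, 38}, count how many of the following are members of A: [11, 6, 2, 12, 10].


Set A = {8, 12, 26, 33, 38}
Candidates: [11, 6, 2, 12, 10]
Check each candidate:
11 ∉ A, 6 ∉ A, 2 ∉ A, 12 ∈ A, 10 ∉ A
Count of candidates in A: 1

1


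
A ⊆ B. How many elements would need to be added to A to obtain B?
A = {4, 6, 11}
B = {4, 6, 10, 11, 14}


Set A = {4, 6, 11}, |A| = 3
Set B = {4, 6, 10, 11, 14}, |B| = 5
Since A ⊆ B: B \ A = {10, 14}
|B| - |A| = 5 - 3 = 2

2


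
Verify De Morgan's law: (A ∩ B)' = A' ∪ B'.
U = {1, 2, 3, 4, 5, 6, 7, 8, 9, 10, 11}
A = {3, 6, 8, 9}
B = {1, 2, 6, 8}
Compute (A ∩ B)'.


U = {1, 2, 3, 4, 5, 6, 7, 8, 9, 10, 11}
A = {3, 6, 8, 9}, B = {1, 2, 6, 8}
A ∩ B = {6, 8}
(A ∩ B)' = U \ (A ∩ B) = {1, 2, 3, 4, 5, 7, 9, 10, 11}
Verification via A' ∪ B': A' = {1, 2, 4, 5, 7, 10, 11}, B' = {3, 4, 5, 7, 9, 10, 11}
A' ∪ B' = {1, 2, 3, 4, 5, 7, 9, 10, 11} ✓

{1, 2, 3, 4, 5, 7, 9, 10, 11}


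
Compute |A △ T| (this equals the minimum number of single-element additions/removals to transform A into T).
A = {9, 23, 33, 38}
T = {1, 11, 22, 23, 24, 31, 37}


Set A = {9, 23, 33, 38}
Set T = {1, 11, 22, 23, 24, 31, 37}
Elements to remove from A (in A, not in T): {9, 33, 38} → 3 removals
Elements to add to A (in T, not in A): {1, 11, 22, 24, 31, 37} → 6 additions
Total edits = 3 + 6 = 9

9


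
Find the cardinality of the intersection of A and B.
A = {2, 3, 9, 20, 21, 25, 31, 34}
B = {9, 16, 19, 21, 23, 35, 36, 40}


Set A = {2, 3, 9, 20, 21, 25, 31, 34}
Set B = {9, 16, 19, 21, 23, 35, 36, 40}
A ∩ B = {9, 21}
|A ∩ B| = 2

2


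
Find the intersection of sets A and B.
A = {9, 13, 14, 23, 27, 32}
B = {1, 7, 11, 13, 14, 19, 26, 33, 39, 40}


Set A = {9, 13, 14, 23, 27, 32}
Set B = {1, 7, 11, 13, 14, 19, 26, 33, 39, 40}
A ∩ B includes only elements in both sets.
Check each element of A against B:
9 ✗, 13 ✓, 14 ✓, 23 ✗, 27 ✗, 32 ✗
A ∩ B = {13, 14}

{13, 14}


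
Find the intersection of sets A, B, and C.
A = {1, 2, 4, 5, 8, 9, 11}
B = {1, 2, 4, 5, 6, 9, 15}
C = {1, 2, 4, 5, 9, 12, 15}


Set A = {1, 2, 4, 5, 8, 9, 11}
Set B = {1, 2, 4, 5, 6, 9, 15}
Set C = {1, 2, 4, 5, 9, 12, 15}
First, A ∩ B = {1, 2, 4, 5, 9}
Then, (A ∩ B) ∩ C = {1, 2, 4, 5, 9}

{1, 2, 4, 5, 9}


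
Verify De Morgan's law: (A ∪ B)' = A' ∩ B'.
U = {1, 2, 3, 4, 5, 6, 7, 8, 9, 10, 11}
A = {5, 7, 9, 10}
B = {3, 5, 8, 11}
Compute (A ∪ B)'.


U = {1, 2, 3, 4, 5, 6, 7, 8, 9, 10, 11}
A = {5, 7, 9, 10}, B = {3, 5, 8, 11}
A ∪ B = {3, 5, 7, 8, 9, 10, 11}
(A ∪ B)' = U \ (A ∪ B) = {1, 2, 4, 6}
Verification via A' ∩ B': A' = {1, 2, 3, 4, 6, 8, 11}, B' = {1, 2, 4, 6, 7, 9, 10}
A' ∩ B' = {1, 2, 4, 6} ✓

{1, 2, 4, 6}


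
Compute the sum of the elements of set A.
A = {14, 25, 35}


Set A = {14, 25, 35}
Sum = 14 + 25 + 35 = 74

74


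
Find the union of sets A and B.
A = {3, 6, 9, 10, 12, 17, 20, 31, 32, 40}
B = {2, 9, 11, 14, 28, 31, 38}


Set A = {3, 6, 9, 10, 12, 17, 20, 31, 32, 40}
Set B = {2, 9, 11, 14, 28, 31, 38}
A ∪ B includes all elements in either set.
Elements from A: {3, 6, 9, 10, 12, 17, 20, 31, 32, 40}
Elements from B not already included: {2, 11, 14, 28, 38}
A ∪ B = {2, 3, 6, 9, 10, 11, 12, 14, 17, 20, 28, 31, 32, 38, 40}

{2, 3, 6, 9, 10, 11, 12, 14, 17, 20, 28, 31, 32, 38, 40}


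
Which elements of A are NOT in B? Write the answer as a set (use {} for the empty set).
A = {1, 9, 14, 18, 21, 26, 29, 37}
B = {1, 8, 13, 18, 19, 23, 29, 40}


Set A = {1, 9, 14, 18, 21, 26, 29, 37}
Set B = {1, 8, 13, 18, 19, 23, 29, 40}
Check each element of A against B:
1 ∈ B, 9 ∉ B (include), 14 ∉ B (include), 18 ∈ B, 21 ∉ B (include), 26 ∉ B (include), 29 ∈ B, 37 ∉ B (include)
Elements of A not in B: {9, 14, 21, 26, 37}

{9, 14, 21, 26, 37}


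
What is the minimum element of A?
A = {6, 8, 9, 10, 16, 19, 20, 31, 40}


Set A = {6, 8, 9, 10, 16, 19, 20, 31, 40}
Elements in ascending order: 6, 8, 9, 10, 16, 19, 20, 31, 40
The smallest element is 6.

6


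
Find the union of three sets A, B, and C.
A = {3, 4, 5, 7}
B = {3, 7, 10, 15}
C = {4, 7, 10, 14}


Set A = {3, 4, 5, 7}
Set B = {3, 7, 10, 15}
Set C = {4, 7, 10, 14}
First, A ∪ B = {3, 4, 5, 7, 10, 15}
Then, (A ∪ B) ∪ C = {3, 4, 5, 7, 10, 14, 15}

{3, 4, 5, 7, 10, 14, 15}


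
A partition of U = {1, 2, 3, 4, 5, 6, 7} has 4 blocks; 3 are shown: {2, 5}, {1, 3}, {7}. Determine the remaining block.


U = {1, 2, 3, 4, 5, 6, 7}
Shown blocks: {2, 5}, {1, 3}, {7}
A partition's blocks are pairwise disjoint and cover U, so the missing block = U \ (union of shown blocks).
Union of shown blocks: {1, 2, 3, 5, 7}
Missing block = U \ (union) = {4, 6}

{4, 6}


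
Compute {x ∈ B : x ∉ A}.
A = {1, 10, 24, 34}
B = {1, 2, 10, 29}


Set A = {1, 10, 24, 34}
Set B = {1, 2, 10, 29}
Check each element of B against A:
1 ∈ A, 2 ∉ A (include), 10 ∈ A, 29 ∉ A (include)
Elements of B not in A: {2, 29}

{2, 29}


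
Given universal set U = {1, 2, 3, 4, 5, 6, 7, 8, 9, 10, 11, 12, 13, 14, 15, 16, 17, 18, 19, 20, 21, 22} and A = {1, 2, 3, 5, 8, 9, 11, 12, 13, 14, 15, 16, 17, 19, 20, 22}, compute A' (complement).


Universal set U = {1, 2, 3, 4, 5, 6, 7, 8, 9, 10, 11, 12, 13, 14, 15, 16, 17, 18, 19, 20, 21, 22}
Set A = {1, 2, 3, 5, 8, 9, 11, 12, 13, 14, 15, 16, 17, 19, 20, 22}
A' = U \ A = elements in U but not in A
Checking each element of U:
1 (in A, exclude), 2 (in A, exclude), 3 (in A, exclude), 4 (not in A, include), 5 (in A, exclude), 6 (not in A, include), 7 (not in A, include), 8 (in A, exclude), 9 (in A, exclude), 10 (not in A, include), 11 (in A, exclude), 12 (in A, exclude), 13 (in A, exclude), 14 (in A, exclude), 15 (in A, exclude), 16 (in A, exclude), 17 (in A, exclude), 18 (not in A, include), 19 (in A, exclude), 20 (in A, exclude), 21 (not in A, include), 22 (in A, exclude)
A' = {4, 6, 7, 10, 18, 21}

{4, 6, 7, 10, 18, 21}


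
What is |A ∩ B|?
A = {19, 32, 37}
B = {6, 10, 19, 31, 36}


Set A = {19, 32, 37}
Set B = {6, 10, 19, 31, 36}
A ∩ B = {19}
|A ∩ B| = 1

1


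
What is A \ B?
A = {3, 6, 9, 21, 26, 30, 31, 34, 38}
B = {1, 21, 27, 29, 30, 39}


Set A = {3, 6, 9, 21, 26, 30, 31, 34, 38}
Set B = {1, 21, 27, 29, 30, 39}
A \ B includes elements in A that are not in B.
Check each element of A:
3 (not in B, keep), 6 (not in B, keep), 9 (not in B, keep), 21 (in B, remove), 26 (not in B, keep), 30 (in B, remove), 31 (not in B, keep), 34 (not in B, keep), 38 (not in B, keep)
A \ B = {3, 6, 9, 26, 31, 34, 38}

{3, 6, 9, 26, 31, 34, 38}


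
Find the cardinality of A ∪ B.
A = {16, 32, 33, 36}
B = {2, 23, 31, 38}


Set A = {16, 32, 33, 36}, |A| = 4
Set B = {2, 23, 31, 38}, |B| = 4
A ∩ B = {}, |A ∩ B| = 0
|A ∪ B| = |A| + |B| - |A ∩ B| = 4 + 4 - 0 = 8

8


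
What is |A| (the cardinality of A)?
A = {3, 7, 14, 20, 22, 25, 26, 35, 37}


Set A = {3, 7, 14, 20, 22, 25, 26, 35, 37}
Listing elements: 3, 7, 14, 20, 22, 25, 26, 35, 37
Counting: 9 elements
|A| = 9

9


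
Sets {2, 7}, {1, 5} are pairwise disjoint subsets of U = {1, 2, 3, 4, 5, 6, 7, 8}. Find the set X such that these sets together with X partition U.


U = {1, 2, 3, 4, 5, 6, 7, 8}
Shown blocks: {2, 7}, {1, 5}
A partition's blocks are pairwise disjoint and cover U, so the missing block = U \ (union of shown blocks).
Union of shown blocks: {1, 2, 5, 7}
Missing block = U \ (union) = {3, 4, 6, 8}

{3, 4, 6, 8}


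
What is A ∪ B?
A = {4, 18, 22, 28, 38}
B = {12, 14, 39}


Set A = {4, 18, 22, 28, 38}
Set B = {12, 14, 39}
A ∪ B includes all elements in either set.
Elements from A: {4, 18, 22, 28, 38}
Elements from B not already included: {12, 14, 39}
A ∪ B = {4, 12, 14, 18, 22, 28, 38, 39}

{4, 12, 14, 18, 22, 28, 38, 39}


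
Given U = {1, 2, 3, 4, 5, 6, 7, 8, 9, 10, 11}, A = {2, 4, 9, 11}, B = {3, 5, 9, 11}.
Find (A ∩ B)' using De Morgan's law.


U = {1, 2, 3, 4, 5, 6, 7, 8, 9, 10, 11}
A = {2, 4, 9, 11}, B = {3, 5, 9, 11}
A ∩ B = {9, 11}
(A ∩ B)' = U \ (A ∩ B) = {1, 2, 3, 4, 5, 6, 7, 8, 10}
Verification via A' ∪ B': A' = {1, 3, 5, 6, 7, 8, 10}, B' = {1, 2, 4, 6, 7, 8, 10}
A' ∪ B' = {1, 2, 3, 4, 5, 6, 7, 8, 10} ✓

{1, 2, 3, 4, 5, 6, 7, 8, 10}


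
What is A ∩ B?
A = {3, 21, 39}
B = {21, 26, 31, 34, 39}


Set A = {3, 21, 39}
Set B = {21, 26, 31, 34, 39}
A ∩ B includes only elements in both sets.
Check each element of A against B:
3 ✗, 21 ✓, 39 ✓
A ∩ B = {21, 39}

{21, 39}


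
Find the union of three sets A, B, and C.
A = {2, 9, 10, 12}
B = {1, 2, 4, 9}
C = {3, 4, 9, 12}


Set A = {2, 9, 10, 12}
Set B = {1, 2, 4, 9}
Set C = {3, 4, 9, 12}
First, A ∪ B = {1, 2, 4, 9, 10, 12}
Then, (A ∪ B) ∪ C = {1, 2, 3, 4, 9, 10, 12}

{1, 2, 3, 4, 9, 10, 12}


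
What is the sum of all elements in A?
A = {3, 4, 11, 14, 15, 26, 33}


Set A = {3, 4, 11, 14, 15, 26, 33}
Sum = 3 + 4 + 11 + 14 + 15 + 26 + 33 = 106

106


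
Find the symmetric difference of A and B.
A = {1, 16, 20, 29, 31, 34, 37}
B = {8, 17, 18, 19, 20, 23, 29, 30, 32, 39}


Set A = {1, 16, 20, 29, 31, 34, 37}
Set B = {8, 17, 18, 19, 20, 23, 29, 30, 32, 39}
A △ B = (A \ B) ∪ (B \ A)
Elements in A but not B: {1, 16, 31, 34, 37}
Elements in B but not A: {8, 17, 18, 19, 23, 30, 32, 39}
A △ B = {1, 8, 16, 17, 18, 19, 23, 30, 31, 32, 34, 37, 39}

{1, 8, 16, 17, 18, 19, 23, 30, 31, 32, 34, 37, 39}


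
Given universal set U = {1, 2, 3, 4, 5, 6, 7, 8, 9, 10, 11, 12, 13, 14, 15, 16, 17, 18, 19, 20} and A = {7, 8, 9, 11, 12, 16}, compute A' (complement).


Universal set U = {1, 2, 3, 4, 5, 6, 7, 8, 9, 10, 11, 12, 13, 14, 15, 16, 17, 18, 19, 20}
Set A = {7, 8, 9, 11, 12, 16}
A' = U \ A = elements in U but not in A
Checking each element of U:
1 (not in A, include), 2 (not in A, include), 3 (not in A, include), 4 (not in A, include), 5 (not in A, include), 6 (not in A, include), 7 (in A, exclude), 8 (in A, exclude), 9 (in A, exclude), 10 (not in A, include), 11 (in A, exclude), 12 (in A, exclude), 13 (not in A, include), 14 (not in A, include), 15 (not in A, include), 16 (in A, exclude), 17 (not in A, include), 18 (not in A, include), 19 (not in A, include), 20 (not in A, include)
A' = {1, 2, 3, 4, 5, 6, 10, 13, 14, 15, 17, 18, 19, 20}

{1, 2, 3, 4, 5, 6, 10, 13, 14, 15, 17, 18, 19, 20}


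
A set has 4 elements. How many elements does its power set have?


The set has 4 elements.
The power set contains all possible subsets.
|P(A)| = 2^|A| = 2^4 = 16

16


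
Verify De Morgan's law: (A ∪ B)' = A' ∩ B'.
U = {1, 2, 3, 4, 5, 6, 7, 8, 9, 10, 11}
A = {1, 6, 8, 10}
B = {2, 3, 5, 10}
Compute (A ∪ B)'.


U = {1, 2, 3, 4, 5, 6, 7, 8, 9, 10, 11}
A = {1, 6, 8, 10}, B = {2, 3, 5, 10}
A ∪ B = {1, 2, 3, 5, 6, 8, 10}
(A ∪ B)' = U \ (A ∪ B) = {4, 7, 9, 11}
Verification via A' ∩ B': A' = {2, 3, 4, 5, 7, 9, 11}, B' = {1, 4, 6, 7, 8, 9, 11}
A' ∩ B' = {4, 7, 9, 11} ✓

{4, 7, 9, 11}


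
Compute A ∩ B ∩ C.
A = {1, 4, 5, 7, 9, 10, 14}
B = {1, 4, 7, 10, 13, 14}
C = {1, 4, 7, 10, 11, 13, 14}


Set A = {1, 4, 5, 7, 9, 10, 14}
Set B = {1, 4, 7, 10, 13, 14}
Set C = {1, 4, 7, 10, 11, 13, 14}
First, A ∩ B = {1, 4, 7, 10, 14}
Then, (A ∩ B) ∩ C = {1, 4, 7, 10, 14}

{1, 4, 7, 10, 14}


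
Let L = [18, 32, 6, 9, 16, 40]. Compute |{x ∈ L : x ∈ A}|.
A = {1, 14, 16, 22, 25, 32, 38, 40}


Set A = {1, 14, 16, 22, 25, 32, 38, 40}
Candidates: [18, 32, 6, 9, 16, 40]
Check each candidate:
18 ∉ A, 32 ∈ A, 6 ∉ A, 9 ∉ A, 16 ∈ A, 40 ∈ A
Count of candidates in A: 3

3


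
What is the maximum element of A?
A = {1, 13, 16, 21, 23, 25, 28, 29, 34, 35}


Set A = {1, 13, 16, 21, 23, 25, 28, 29, 34, 35}
Elements in ascending order: 1, 13, 16, 21, 23, 25, 28, 29, 34, 35
The largest element is 35.

35


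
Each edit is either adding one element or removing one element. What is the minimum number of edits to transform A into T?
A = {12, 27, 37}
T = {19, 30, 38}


Set A = {12, 27, 37}
Set T = {19, 30, 38}
Elements to remove from A (in A, not in T): {12, 27, 37} → 3 removals
Elements to add to A (in T, not in A): {19, 30, 38} → 3 additions
Total edits = 3 + 3 = 6

6


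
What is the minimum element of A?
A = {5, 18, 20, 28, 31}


Set A = {5, 18, 20, 28, 31}
Elements in ascending order: 5, 18, 20, 28, 31
The smallest element is 5.

5


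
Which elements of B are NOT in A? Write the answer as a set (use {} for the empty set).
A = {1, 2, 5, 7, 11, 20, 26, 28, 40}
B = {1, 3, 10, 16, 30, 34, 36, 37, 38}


Set A = {1, 2, 5, 7, 11, 20, 26, 28, 40}
Set B = {1, 3, 10, 16, 30, 34, 36, 37, 38}
Check each element of B against A:
1 ∈ A, 3 ∉ A (include), 10 ∉ A (include), 16 ∉ A (include), 30 ∉ A (include), 34 ∉ A (include), 36 ∉ A (include), 37 ∉ A (include), 38 ∉ A (include)
Elements of B not in A: {3, 10, 16, 30, 34, 36, 37, 38}

{3, 10, 16, 30, 34, 36, 37, 38}


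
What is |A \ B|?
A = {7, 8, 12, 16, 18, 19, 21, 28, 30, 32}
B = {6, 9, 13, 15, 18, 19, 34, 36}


Set A = {7, 8, 12, 16, 18, 19, 21, 28, 30, 32}
Set B = {6, 9, 13, 15, 18, 19, 34, 36}
A \ B = {7, 8, 12, 16, 21, 28, 30, 32}
|A \ B| = 8

8


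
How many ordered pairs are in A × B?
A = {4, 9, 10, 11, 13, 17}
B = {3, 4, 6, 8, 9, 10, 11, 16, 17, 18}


Set A = {4, 9, 10, 11, 13, 17} has 6 elements.
Set B = {3, 4, 6, 8, 9, 10, 11, 16, 17, 18} has 10 elements.
|A × B| = |A| × |B| = 6 × 10 = 60

60


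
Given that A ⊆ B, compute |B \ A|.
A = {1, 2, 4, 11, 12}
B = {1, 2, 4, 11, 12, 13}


Set A = {1, 2, 4, 11, 12}, |A| = 5
Set B = {1, 2, 4, 11, 12, 13}, |B| = 6
Since A ⊆ B: B \ A = {13}
|B| - |A| = 6 - 5 = 1

1


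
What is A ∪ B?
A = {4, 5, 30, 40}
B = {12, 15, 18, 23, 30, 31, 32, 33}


Set A = {4, 5, 30, 40}
Set B = {12, 15, 18, 23, 30, 31, 32, 33}
A ∪ B includes all elements in either set.
Elements from A: {4, 5, 30, 40}
Elements from B not already included: {12, 15, 18, 23, 31, 32, 33}
A ∪ B = {4, 5, 12, 15, 18, 23, 30, 31, 32, 33, 40}

{4, 5, 12, 15, 18, 23, 30, 31, 32, 33, 40}


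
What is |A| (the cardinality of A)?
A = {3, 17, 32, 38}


Set A = {3, 17, 32, 38}
Listing elements: 3, 17, 32, 38
Counting: 4 elements
|A| = 4

4


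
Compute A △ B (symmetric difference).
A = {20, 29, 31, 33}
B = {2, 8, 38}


Set A = {20, 29, 31, 33}
Set B = {2, 8, 38}
A △ B = (A \ B) ∪ (B \ A)
Elements in A but not B: {20, 29, 31, 33}
Elements in B but not A: {2, 8, 38}
A △ B = {2, 8, 20, 29, 31, 33, 38}

{2, 8, 20, 29, 31, 33, 38}


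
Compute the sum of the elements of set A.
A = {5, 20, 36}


Set A = {5, 20, 36}
Sum = 5 + 20 + 36 = 61

61


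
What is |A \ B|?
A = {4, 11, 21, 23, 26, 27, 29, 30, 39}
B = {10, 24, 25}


Set A = {4, 11, 21, 23, 26, 27, 29, 30, 39}
Set B = {10, 24, 25}
A \ B = {4, 11, 21, 23, 26, 27, 29, 30, 39}
|A \ B| = 9

9


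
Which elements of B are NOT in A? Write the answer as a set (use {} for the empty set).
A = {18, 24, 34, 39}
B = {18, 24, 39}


Set A = {18, 24, 34, 39}
Set B = {18, 24, 39}
Check each element of B against A:
18 ∈ A, 24 ∈ A, 39 ∈ A
Elements of B not in A: {}

{}


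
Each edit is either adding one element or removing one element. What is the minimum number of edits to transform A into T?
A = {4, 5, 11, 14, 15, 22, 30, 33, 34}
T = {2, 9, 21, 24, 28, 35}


Set A = {4, 5, 11, 14, 15, 22, 30, 33, 34}
Set T = {2, 9, 21, 24, 28, 35}
Elements to remove from A (in A, not in T): {4, 5, 11, 14, 15, 22, 30, 33, 34} → 9 removals
Elements to add to A (in T, not in A): {2, 9, 21, 24, 28, 35} → 6 additions
Total edits = 9 + 6 = 15

15


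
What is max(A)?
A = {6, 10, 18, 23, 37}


Set A = {6, 10, 18, 23, 37}
Elements in ascending order: 6, 10, 18, 23, 37
The largest element is 37.

37


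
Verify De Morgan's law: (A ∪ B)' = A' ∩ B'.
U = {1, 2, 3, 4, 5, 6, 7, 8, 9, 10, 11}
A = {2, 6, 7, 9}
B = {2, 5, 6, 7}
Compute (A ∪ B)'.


U = {1, 2, 3, 4, 5, 6, 7, 8, 9, 10, 11}
A = {2, 6, 7, 9}, B = {2, 5, 6, 7}
A ∪ B = {2, 5, 6, 7, 9}
(A ∪ B)' = U \ (A ∪ B) = {1, 3, 4, 8, 10, 11}
Verification via A' ∩ B': A' = {1, 3, 4, 5, 8, 10, 11}, B' = {1, 3, 4, 8, 9, 10, 11}
A' ∩ B' = {1, 3, 4, 8, 10, 11} ✓

{1, 3, 4, 8, 10, 11}


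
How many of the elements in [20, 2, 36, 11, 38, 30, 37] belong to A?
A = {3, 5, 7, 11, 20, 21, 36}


Set A = {3, 5, 7, 11, 20, 21, 36}
Candidates: [20, 2, 36, 11, 38, 30, 37]
Check each candidate:
20 ∈ A, 2 ∉ A, 36 ∈ A, 11 ∈ A, 38 ∉ A, 30 ∉ A, 37 ∉ A
Count of candidates in A: 3

3


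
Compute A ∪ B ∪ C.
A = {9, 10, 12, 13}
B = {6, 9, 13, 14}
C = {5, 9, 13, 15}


Set A = {9, 10, 12, 13}
Set B = {6, 9, 13, 14}
Set C = {5, 9, 13, 15}
First, A ∪ B = {6, 9, 10, 12, 13, 14}
Then, (A ∪ B) ∪ C = {5, 6, 9, 10, 12, 13, 14, 15}

{5, 6, 9, 10, 12, 13, 14, 15}


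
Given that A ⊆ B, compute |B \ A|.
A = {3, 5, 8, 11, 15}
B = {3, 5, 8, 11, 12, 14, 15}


Set A = {3, 5, 8, 11, 15}, |A| = 5
Set B = {3, 5, 8, 11, 12, 14, 15}, |B| = 7
Since A ⊆ B: B \ A = {12, 14}
|B| - |A| = 7 - 5 = 2

2


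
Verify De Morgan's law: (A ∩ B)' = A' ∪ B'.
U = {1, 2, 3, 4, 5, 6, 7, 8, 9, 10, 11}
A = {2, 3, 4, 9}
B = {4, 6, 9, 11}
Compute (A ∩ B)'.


U = {1, 2, 3, 4, 5, 6, 7, 8, 9, 10, 11}
A = {2, 3, 4, 9}, B = {4, 6, 9, 11}
A ∩ B = {4, 9}
(A ∩ B)' = U \ (A ∩ B) = {1, 2, 3, 5, 6, 7, 8, 10, 11}
Verification via A' ∪ B': A' = {1, 5, 6, 7, 8, 10, 11}, B' = {1, 2, 3, 5, 7, 8, 10}
A' ∪ B' = {1, 2, 3, 5, 6, 7, 8, 10, 11} ✓

{1, 2, 3, 5, 6, 7, 8, 10, 11}


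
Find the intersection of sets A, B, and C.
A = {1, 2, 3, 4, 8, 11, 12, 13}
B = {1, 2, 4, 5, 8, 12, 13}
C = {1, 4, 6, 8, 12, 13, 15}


Set A = {1, 2, 3, 4, 8, 11, 12, 13}
Set B = {1, 2, 4, 5, 8, 12, 13}
Set C = {1, 4, 6, 8, 12, 13, 15}
First, A ∩ B = {1, 2, 4, 8, 12, 13}
Then, (A ∩ B) ∩ C = {1, 4, 8, 12, 13}

{1, 4, 8, 12, 13}


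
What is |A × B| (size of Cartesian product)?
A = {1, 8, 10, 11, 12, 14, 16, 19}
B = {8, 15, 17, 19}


Set A = {1, 8, 10, 11, 12, 14, 16, 19} has 8 elements.
Set B = {8, 15, 17, 19} has 4 elements.
|A × B| = |A| × |B| = 8 × 4 = 32

32


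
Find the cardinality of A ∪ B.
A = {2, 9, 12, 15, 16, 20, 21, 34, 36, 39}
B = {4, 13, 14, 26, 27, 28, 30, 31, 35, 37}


Set A = {2, 9, 12, 15, 16, 20, 21, 34, 36, 39}, |A| = 10
Set B = {4, 13, 14, 26, 27, 28, 30, 31, 35, 37}, |B| = 10
A ∩ B = {}, |A ∩ B| = 0
|A ∪ B| = |A| + |B| - |A ∩ B| = 10 + 10 - 0 = 20

20


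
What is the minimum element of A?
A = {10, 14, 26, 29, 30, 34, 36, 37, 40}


Set A = {10, 14, 26, 29, 30, 34, 36, 37, 40}
Elements in ascending order: 10, 14, 26, 29, 30, 34, 36, 37, 40
The smallest element is 10.

10


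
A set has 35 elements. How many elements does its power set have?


The set has 35 elements.
The power set contains all possible subsets.
|P(A)| = 2^|A| = 2^35 = 34359738368

34359738368


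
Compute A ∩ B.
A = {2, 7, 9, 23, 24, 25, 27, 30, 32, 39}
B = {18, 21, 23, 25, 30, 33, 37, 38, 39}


Set A = {2, 7, 9, 23, 24, 25, 27, 30, 32, 39}
Set B = {18, 21, 23, 25, 30, 33, 37, 38, 39}
A ∩ B includes only elements in both sets.
Check each element of A against B:
2 ✗, 7 ✗, 9 ✗, 23 ✓, 24 ✗, 25 ✓, 27 ✗, 30 ✓, 32 ✗, 39 ✓
A ∩ B = {23, 25, 30, 39}

{23, 25, 30, 39}


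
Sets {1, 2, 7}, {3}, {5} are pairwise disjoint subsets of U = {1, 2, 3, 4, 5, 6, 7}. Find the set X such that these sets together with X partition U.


U = {1, 2, 3, 4, 5, 6, 7}
Shown blocks: {1, 2, 7}, {3}, {5}
A partition's blocks are pairwise disjoint and cover U, so the missing block = U \ (union of shown blocks).
Union of shown blocks: {1, 2, 3, 5, 7}
Missing block = U \ (union) = {4, 6}

{4, 6}


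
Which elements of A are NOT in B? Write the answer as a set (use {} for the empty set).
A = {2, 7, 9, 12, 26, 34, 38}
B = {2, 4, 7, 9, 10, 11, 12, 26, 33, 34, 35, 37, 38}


Set A = {2, 7, 9, 12, 26, 34, 38}
Set B = {2, 4, 7, 9, 10, 11, 12, 26, 33, 34, 35, 37, 38}
Check each element of A against B:
2 ∈ B, 7 ∈ B, 9 ∈ B, 12 ∈ B, 26 ∈ B, 34 ∈ B, 38 ∈ B
Elements of A not in B: {}

{}


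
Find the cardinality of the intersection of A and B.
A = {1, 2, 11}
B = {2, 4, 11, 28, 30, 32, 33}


Set A = {1, 2, 11}
Set B = {2, 4, 11, 28, 30, 32, 33}
A ∩ B = {2, 11}
|A ∩ B| = 2

2


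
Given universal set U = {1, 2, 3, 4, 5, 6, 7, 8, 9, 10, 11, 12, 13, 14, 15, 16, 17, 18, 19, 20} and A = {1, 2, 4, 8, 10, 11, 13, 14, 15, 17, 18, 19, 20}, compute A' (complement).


Universal set U = {1, 2, 3, 4, 5, 6, 7, 8, 9, 10, 11, 12, 13, 14, 15, 16, 17, 18, 19, 20}
Set A = {1, 2, 4, 8, 10, 11, 13, 14, 15, 17, 18, 19, 20}
A' = U \ A = elements in U but not in A
Checking each element of U:
1 (in A, exclude), 2 (in A, exclude), 3 (not in A, include), 4 (in A, exclude), 5 (not in A, include), 6 (not in A, include), 7 (not in A, include), 8 (in A, exclude), 9 (not in A, include), 10 (in A, exclude), 11 (in A, exclude), 12 (not in A, include), 13 (in A, exclude), 14 (in A, exclude), 15 (in A, exclude), 16 (not in A, include), 17 (in A, exclude), 18 (in A, exclude), 19 (in A, exclude), 20 (in A, exclude)
A' = {3, 5, 6, 7, 9, 12, 16}

{3, 5, 6, 7, 9, 12, 16}


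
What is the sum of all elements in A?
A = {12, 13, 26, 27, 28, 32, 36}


Set A = {12, 13, 26, 27, 28, 32, 36}
Sum = 12 + 13 + 26 + 27 + 28 + 32 + 36 = 174

174


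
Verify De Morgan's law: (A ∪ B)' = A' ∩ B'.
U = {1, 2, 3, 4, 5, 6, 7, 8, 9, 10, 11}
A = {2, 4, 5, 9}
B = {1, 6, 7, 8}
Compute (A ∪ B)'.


U = {1, 2, 3, 4, 5, 6, 7, 8, 9, 10, 11}
A = {2, 4, 5, 9}, B = {1, 6, 7, 8}
A ∪ B = {1, 2, 4, 5, 6, 7, 8, 9}
(A ∪ B)' = U \ (A ∪ B) = {3, 10, 11}
Verification via A' ∩ B': A' = {1, 3, 6, 7, 8, 10, 11}, B' = {2, 3, 4, 5, 9, 10, 11}
A' ∩ B' = {3, 10, 11} ✓

{3, 10, 11}


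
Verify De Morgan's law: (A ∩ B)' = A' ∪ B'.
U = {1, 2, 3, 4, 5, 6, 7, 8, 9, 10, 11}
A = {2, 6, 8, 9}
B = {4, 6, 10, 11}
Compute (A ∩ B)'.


U = {1, 2, 3, 4, 5, 6, 7, 8, 9, 10, 11}
A = {2, 6, 8, 9}, B = {4, 6, 10, 11}
A ∩ B = {6}
(A ∩ B)' = U \ (A ∩ B) = {1, 2, 3, 4, 5, 7, 8, 9, 10, 11}
Verification via A' ∪ B': A' = {1, 3, 4, 5, 7, 10, 11}, B' = {1, 2, 3, 5, 7, 8, 9}
A' ∪ B' = {1, 2, 3, 4, 5, 7, 8, 9, 10, 11} ✓

{1, 2, 3, 4, 5, 7, 8, 9, 10, 11}


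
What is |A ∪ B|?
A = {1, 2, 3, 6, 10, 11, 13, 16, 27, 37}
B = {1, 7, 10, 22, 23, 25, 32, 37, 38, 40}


Set A = {1, 2, 3, 6, 10, 11, 13, 16, 27, 37}, |A| = 10
Set B = {1, 7, 10, 22, 23, 25, 32, 37, 38, 40}, |B| = 10
A ∩ B = {1, 10, 37}, |A ∩ B| = 3
|A ∪ B| = |A| + |B| - |A ∩ B| = 10 + 10 - 3 = 17

17


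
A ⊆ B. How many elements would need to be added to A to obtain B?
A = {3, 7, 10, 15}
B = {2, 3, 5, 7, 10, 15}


Set A = {3, 7, 10, 15}, |A| = 4
Set B = {2, 3, 5, 7, 10, 15}, |B| = 6
Since A ⊆ B: B \ A = {2, 5}
|B| - |A| = 6 - 4 = 2

2


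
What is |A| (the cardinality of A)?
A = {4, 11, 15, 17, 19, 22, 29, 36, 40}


Set A = {4, 11, 15, 17, 19, 22, 29, 36, 40}
Listing elements: 4, 11, 15, 17, 19, 22, 29, 36, 40
Counting: 9 elements
|A| = 9

9


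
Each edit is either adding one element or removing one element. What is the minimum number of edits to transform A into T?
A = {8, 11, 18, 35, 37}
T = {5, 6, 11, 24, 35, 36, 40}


Set A = {8, 11, 18, 35, 37}
Set T = {5, 6, 11, 24, 35, 36, 40}
Elements to remove from A (in A, not in T): {8, 18, 37} → 3 removals
Elements to add to A (in T, not in A): {5, 6, 24, 36, 40} → 5 additions
Total edits = 3 + 5 = 8

8


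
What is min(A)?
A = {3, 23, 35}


Set A = {3, 23, 35}
Elements in ascending order: 3, 23, 35
The smallest element is 3.

3


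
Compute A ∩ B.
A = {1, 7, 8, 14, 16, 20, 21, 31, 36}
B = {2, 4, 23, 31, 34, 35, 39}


Set A = {1, 7, 8, 14, 16, 20, 21, 31, 36}
Set B = {2, 4, 23, 31, 34, 35, 39}
A ∩ B includes only elements in both sets.
Check each element of A against B:
1 ✗, 7 ✗, 8 ✗, 14 ✗, 16 ✗, 20 ✗, 21 ✗, 31 ✓, 36 ✗
A ∩ B = {31}

{31}


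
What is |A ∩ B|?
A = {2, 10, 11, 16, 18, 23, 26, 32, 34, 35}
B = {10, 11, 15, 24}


Set A = {2, 10, 11, 16, 18, 23, 26, 32, 34, 35}
Set B = {10, 11, 15, 24}
A ∩ B = {10, 11}
|A ∩ B| = 2

2


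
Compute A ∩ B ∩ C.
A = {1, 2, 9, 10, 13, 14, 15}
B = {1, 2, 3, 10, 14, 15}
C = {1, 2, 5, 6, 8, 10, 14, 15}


Set A = {1, 2, 9, 10, 13, 14, 15}
Set B = {1, 2, 3, 10, 14, 15}
Set C = {1, 2, 5, 6, 8, 10, 14, 15}
First, A ∩ B = {1, 2, 10, 14, 15}
Then, (A ∩ B) ∩ C = {1, 2, 10, 14, 15}

{1, 2, 10, 14, 15}


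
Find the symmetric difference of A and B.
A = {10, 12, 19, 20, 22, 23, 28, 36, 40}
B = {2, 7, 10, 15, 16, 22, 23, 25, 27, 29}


Set A = {10, 12, 19, 20, 22, 23, 28, 36, 40}
Set B = {2, 7, 10, 15, 16, 22, 23, 25, 27, 29}
A △ B = (A \ B) ∪ (B \ A)
Elements in A but not B: {12, 19, 20, 28, 36, 40}
Elements in B but not A: {2, 7, 15, 16, 25, 27, 29}
A △ B = {2, 7, 12, 15, 16, 19, 20, 25, 27, 28, 29, 36, 40}

{2, 7, 12, 15, 16, 19, 20, 25, 27, 28, 29, 36, 40}


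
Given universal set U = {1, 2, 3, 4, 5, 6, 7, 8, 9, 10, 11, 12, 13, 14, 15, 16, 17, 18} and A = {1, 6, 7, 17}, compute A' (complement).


Universal set U = {1, 2, 3, 4, 5, 6, 7, 8, 9, 10, 11, 12, 13, 14, 15, 16, 17, 18}
Set A = {1, 6, 7, 17}
A' = U \ A = elements in U but not in A
Checking each element of U:
1 (in A, exclude), 2 (not in A, include), 3 (not in A, include), 4 (not in A, include), 5 (not in A, include), 6 (in A, exclude), 7 (in A, exclude), 8 (not in A, include), 9 (not in A, include), 10 (not in A, include), 11 (not in A, include), 12 (not in A, include), 13 (not in A, include), 14 (not in A, include), 15 (not in A, include), 16 (not in A, include), 17 (in A, exclude), 18 (not in A, include)
A' = {2, 3, 4, 5, 8, 9, 10, 11, 12, 13, 14, 15, 16, 18}

{2, 3, 4, 5, 8, 9, 10, 11, 12, 13, 14, 15, 16, 18}


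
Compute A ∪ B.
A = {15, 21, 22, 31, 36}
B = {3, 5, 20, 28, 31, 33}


Set A = {15, 21, 22, 31, 36}
Set B = {3, 5, 20, 28, 31, 33}
A ∪ B includes all elements in either set.
Elements from A: {15, 21, 22, 31, 36}
Elements from B not already included: {3, 5, 20, 28, 33}
A ∪ B = {3, 5, 15, 20, 21, 22, 28, 31, 33, 36}

{3, 5, 15, 20, 21, 22, 28, 31, 33, 36}


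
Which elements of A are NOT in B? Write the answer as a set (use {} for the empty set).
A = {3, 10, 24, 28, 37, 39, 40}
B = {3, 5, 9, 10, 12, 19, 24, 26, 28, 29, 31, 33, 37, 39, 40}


Set A = {3, 10, 24, 28, 37, 39, 40}
Set B = {3, 5, 9, 10, 12, 19, 24, 26, 28, 29, 31, 33, 37, 39, 40}
Check each element of A against B:
3 ∈ B, 10 ∈ B, 24 ∈ B, 28 ∈ B, 37 ∈ B, 39 ∈ B, 40 ∈ B
Elements of A not in B: {}

{}


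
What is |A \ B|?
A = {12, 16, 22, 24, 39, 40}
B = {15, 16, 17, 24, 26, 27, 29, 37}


Set A = {12, 16, 22, 24, 39, 40}
Set B = {15, 16, 17, 24, 26, 27, 29, 37}
A \ B = {12, 22, 39, 40}
|A \ B| = 4

4


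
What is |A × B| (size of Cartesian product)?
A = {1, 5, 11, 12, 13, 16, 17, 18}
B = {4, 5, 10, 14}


Set A = {1, 5, 11, 12, 13, 16, 17, 18} has 8 elements.
Set B = {4, 5, 10, 14} has 4 elements.
|A × B| = |A| × |B| = 8 × 4 = 32

32


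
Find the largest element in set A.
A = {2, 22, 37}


Set A = {2, 22, 37}
Elements in ascending order: 2, 22, 37
The largest element is 37.

37


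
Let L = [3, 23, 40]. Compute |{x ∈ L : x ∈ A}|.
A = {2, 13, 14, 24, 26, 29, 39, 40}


Set A = {2, 13, 14, 24, 26, 29, 39, 40}
Candidates: [3, 23, 40]
Check each candidate:
3 ∉ A, 23 ∉ A, 40 ∈ A
Count of candidates in A: 1

1


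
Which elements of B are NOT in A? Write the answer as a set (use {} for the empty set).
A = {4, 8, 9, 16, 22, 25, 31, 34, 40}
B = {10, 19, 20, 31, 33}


Set A = {4, 8, 9, 16, 22, 25, 31, 34, 40}
Set B = {10, 19, 20, 31, 33}
Check each element of B against A:
10 ∉ A (include), 19 ∉ A (include), 20 ∉ A (include), 31 ∈ A, 33 ∉ A (include)
Elements of B not in A: {10, 19, 20, 33}

{10, 19, 20, 33}


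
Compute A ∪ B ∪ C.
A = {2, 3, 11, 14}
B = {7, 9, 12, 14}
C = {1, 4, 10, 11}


Set A = {2, 3, 11, 14}
Set B = {7, 9, 12, 14}
Set C = {1, 4, 10, 11}
First, A ∪ B = {2, 3, 7, 9, 11, 12, 14}
Then, (A ∪ B) ∪ C = {1, 2, 3, 4, 7, 9, 10, 11, 12, 14}

{1, 2, 3, 4, 7, 9, 10, 11, 12, 14}


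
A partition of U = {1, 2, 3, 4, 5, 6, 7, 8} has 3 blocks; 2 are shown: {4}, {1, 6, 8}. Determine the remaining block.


U = {1, 2, 3, 4, 5, 6, 7, 8}
Shown blocks: {4}, {1, 6, 8}
A partition's blocks are pairwise disjoint and cover U, so the missing block = U \ (union of shown blocks).
Union of shown blocks: {1, 4, 6, 8}
Missing block = U \ (union) = {2, 3, 5, 7}

{2, 3, 5, 7}


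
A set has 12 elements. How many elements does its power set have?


The set has 12 elements.
The power set contains all possible subsets.
|P(A)| = 2^|A| = 2^12 = 4096

4096


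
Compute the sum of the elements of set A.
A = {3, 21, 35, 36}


Set A = {3, 21, 35, 36}
Sum = 3 + 21 + 35 + 36 = 95

95


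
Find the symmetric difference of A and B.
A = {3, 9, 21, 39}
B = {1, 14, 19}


Set A = {3, 9, 21, 39}
Set B = {1, 14, 19}
A △ B = (A \ B) ∪ (B \ A)
Elements in A but not B: {3, 9, 21, 39}
Elements in B but not A: {1, 14, 19}
A △ B = {1, 3, 9, 14, 19, 21, 39}

{1, 3, 9, 14, 19, 21, 39}


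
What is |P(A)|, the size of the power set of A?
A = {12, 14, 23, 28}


Set A = {12, 14, 23, 28}
|A| = 4
The power set P(A) contains all subsets of A.
|P(A)| = 2^|A| = 2^4 = 16

16


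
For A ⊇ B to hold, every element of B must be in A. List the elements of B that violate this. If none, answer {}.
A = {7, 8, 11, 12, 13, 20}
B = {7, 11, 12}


Set A = {7, 8, 11, 12, 13, 20}
Set B = {7, 11, 12}
Check each element of B against A:
7 ∈ A, 11 ∈ A, 12 ∈ A
Elements of B not in A: {}

{}


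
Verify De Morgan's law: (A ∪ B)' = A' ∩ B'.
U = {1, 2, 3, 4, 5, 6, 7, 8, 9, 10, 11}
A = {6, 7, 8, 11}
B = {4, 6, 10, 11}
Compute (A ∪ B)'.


U = {1, 2, 3, 4, 5, 6, 7, 8, 9, 10, 11}
A = {6, 7, 8, 11}, B = {4, 6, 10, 11}
A ∪ B = {4, 6, 7, 8, 10, 11}
(A ∪ B)' = U \ (A ∪ B) = {1, 2, 3, 5, 9}
Verification via A' ∩ B': A' = {1, 2, 3, 4, 5, 9, 10}, B' = {1, 2, 3, 5, 7, 8, 9}
A' ∩ B' = {1, 2, 3, 5, 9} ✓

{1, 2, 3, 5, 9}


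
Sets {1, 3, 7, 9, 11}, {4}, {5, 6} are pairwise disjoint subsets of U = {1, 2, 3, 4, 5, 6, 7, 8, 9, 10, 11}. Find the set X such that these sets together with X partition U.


U = {1, 2, 3, 4, 5, 6, 7, 8, 9, 10, 11}
Shown blocks: {1, 3, 7, 9, 11}, {4}, {5, 6}
A partition's blocks are pairwise disjoint and cover U, so the missing block = U \ (union of shown blocks).
Union of shown blocks: {1, 3, 4, 5, 6, 7, 9, 11}
Missing block = U \ (union) = {2, 8, 10}

{2, 8, 10}


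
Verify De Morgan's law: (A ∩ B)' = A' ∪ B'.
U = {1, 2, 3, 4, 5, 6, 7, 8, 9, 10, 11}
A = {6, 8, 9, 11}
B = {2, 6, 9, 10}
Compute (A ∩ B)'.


U = {1, 2, 3, 4, 5, 6, 7, 8, 9, 10, 11}
A = {6, 8, 9, 11}, B = {2, 6, 9, 10}
A ∩ B = {6, 9}
(A ∩ B)' = U \ (A ∩ B) = {1, 2, 3, 4, 5, 7, 8, 10, 11}
Verification via A' ∪ B': A' = {1, 2, 3, 4, 5, 7, 10}, B' = {1, 3, 4, 5, 7, 8, 11}
A' ∪ B' = {1, 2, 3, 4, 5, 7, 8, 10, 11} ✓

{1, 2, 3, 4, 5, 7, 8, 10, 11}
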